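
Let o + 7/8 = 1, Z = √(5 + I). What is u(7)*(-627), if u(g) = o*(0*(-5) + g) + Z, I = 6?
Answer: -4389/8 - 627*√11 ≈ -2628.1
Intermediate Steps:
Z = √11 (Z = √(5 + 6) = √11 ≈ 3.3166)
o = ⅛ (o = -7/8 + 1 = ⅛ ≈ 0.12500)
u(g) = √11 + g/8 (u(g) = (0*(-5) + g)/8 + √11 = (0 + g)/8 + √11 = g/8 + √11 = √11 + g/8)
u(7)*(-627) = (√11 + (⅛)*7)*(-627) = (√11 + 7/8)*(-627) = (7/8 + √11)*(-627) = -4389/8 - 627*√11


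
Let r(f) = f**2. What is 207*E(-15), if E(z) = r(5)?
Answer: 5175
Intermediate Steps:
E(z) = 25 (E(z) = 5**2 = 25)
207*E(-15) = 207*25 = 5175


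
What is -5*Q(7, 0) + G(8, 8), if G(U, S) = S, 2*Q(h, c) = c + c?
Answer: 8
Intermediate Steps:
Q(h, c) = c (Q(h, c) = (c + c)/2 = (2*c)/2 = c)
-5*Q(7, 0) + G(8, 8) = -5*0 + 8 = 0 + 8 = 8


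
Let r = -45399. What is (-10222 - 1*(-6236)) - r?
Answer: 41413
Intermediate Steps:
(-10222 - 1*(-6236)) - r = (-10222 - 1*(-6236)) - 1*(-45399) = (-10222 + 6236) + 45399 = -3986 + 45399 = 41413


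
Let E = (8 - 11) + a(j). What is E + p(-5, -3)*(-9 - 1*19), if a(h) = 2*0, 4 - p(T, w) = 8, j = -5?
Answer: 109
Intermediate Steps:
p(T, w) = -4 (p(T, w) = 4 - 1*8 = 4 - 8 = -4)
a(h) = 0
E = -3 (E = (8 - 11) + 0 = -3 + 0 = -3)
E + p(-5, -3)*(-9 - 1*19) = -3 - 4*(-9 - 1*19) = -3 - 4*(-9 - 19) = -3 - 4*(-28) = -3 + 112 = 109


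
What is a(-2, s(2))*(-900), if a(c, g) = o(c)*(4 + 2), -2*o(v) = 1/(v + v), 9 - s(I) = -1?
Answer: -675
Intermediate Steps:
s(I) = 10 (s(I) = 9 - 1*(-1) = 9 + 1 = 10)
o(v) = -1/(4*v) (o(v) = -1/(2*(v + v)) = -1/(2*v)/2 = -1/(4*v))
a(c, g) = -3/(2*c) (a(c, g) = (-1/(4*c))*(4 + 2) = -1/(4*c)*6 = -3/(2*c))
a(-2, s(2))*(-900) = -3/2/(-2)*(-900) = -3/2*(-½)*(-900) = (¾)*(-900) = -675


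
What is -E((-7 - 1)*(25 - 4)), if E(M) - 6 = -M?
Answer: -174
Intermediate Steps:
E(M) = 6 - M
-E((-7 - 1)*(25 - 4)) = -(6 - (-7 - 1)*(25 - 4)) = -(6 - (-8)*21) = -(6 - 1*(-168)) = -(6 + 168) = -1*174 = -174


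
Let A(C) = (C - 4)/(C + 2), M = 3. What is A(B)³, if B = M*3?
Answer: 125/1331 ≈ 0.093914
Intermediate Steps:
B = 9 (B = 3*3 = 9)
A(C) = (-4 + C)/(2 + C)
A(B)³ = ((-4 + 9)/(2 + 9))³ = (5/11)³ = 125/1331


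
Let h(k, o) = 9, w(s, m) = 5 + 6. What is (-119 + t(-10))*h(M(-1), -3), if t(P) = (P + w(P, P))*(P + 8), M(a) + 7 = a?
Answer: -1089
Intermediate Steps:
M(a) = -7 + a
w(s, m) = 11
t(P) = (8 + P)*(11 + P) (t(P) = (P + 11)*(P + 8) = (11 + P)*(8 + P) = (8 + P)*(11 + P))
(-119 + t(-10))*h(M(-1), -3) = (-119 + (88 + (-10)² + 19*(-10)))*9 = (-119 + (88 + 100 - 190))*9 = (-119 - 2)*9 = -121*9 = -1089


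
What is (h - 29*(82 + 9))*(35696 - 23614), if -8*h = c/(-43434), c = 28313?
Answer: -5539296732095/173736 ≈ -3.1883e+7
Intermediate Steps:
h = 28313/347472 (h = -28313/(8*(-43434)) = -28313*(-1)/(8*43434) = -⅛*(-28313/43434) = 28313/347472 ≈ 0.081483)
(h - 29*(82 + 9))*(35696 - 23614) = (28313/347472 - 29*(82 + 9))*(35696 - 23614) = (28313/347472 - 29*91)*12082 = (28313/347472 - 2639)*12082 = -916950295/347472*12082 = -5539296732095/173736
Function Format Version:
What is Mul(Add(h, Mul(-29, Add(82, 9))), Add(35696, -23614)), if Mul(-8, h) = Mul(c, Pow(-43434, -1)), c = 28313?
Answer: Rational(-5539296732095, 173736) ≈ -3.1883e+7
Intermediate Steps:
h = Rational(28313, 347472) (h = Mul(Rational(-1, 8), Mul(28313, Pow(-43434, -1))) = Mul(Rational(-1, 8), Mul(28313, Rational(-1, 43434))) = Mul(Rational(-1, 8), Rational(-28313, 43434)) = Rational(28313, 347472) ≈ 0.081483)
Mul(Add(h, Mul(-29, Add(82, 9))), Add(35696, -23614)) = Mul(Add(Rational(28313, 347472), Mul(-29, Add(82, 9))), Add(35696, -23614)) = Mul(Add(Rational(28313, 347472), Mul(-29, 91)), 12082) = Mul(Add(Rational(28313, 347472), -2639), 12082) = Mul(Rational(-916950295, 347472), 12082) = Rational(-5539296732095, 173736)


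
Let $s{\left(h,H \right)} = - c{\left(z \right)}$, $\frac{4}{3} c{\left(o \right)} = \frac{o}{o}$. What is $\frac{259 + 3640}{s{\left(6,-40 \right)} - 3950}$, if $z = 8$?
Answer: $- \frac{15596}{15803} \approx -0.9869$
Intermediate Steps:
$c{\left(o \right)} = \frac{3}{4}$ ($c{\left(o \right)} = \frac{3 \frac{o}{o}}{4} = \frac{3}{4} \cdot 1 = \frac{3}{4}$)
$s{\left(h,H \right)} = - \frac{3}{4}$ ($s{\left(h,H \right)} = \left(-1\right) \frac{3}{4} = - \frac{3}{4}$)
$\frac{259 + 3640}{s{\left(6,-40 \right)} - 3950} = \frac{259 + 3640}{- \frac{3}{4} - 3950} = \frac{3899}{- \frac{15803}{4}} = 3899 \left(- \frac{4}{15803}\right) = - \frac{15596}{15803}$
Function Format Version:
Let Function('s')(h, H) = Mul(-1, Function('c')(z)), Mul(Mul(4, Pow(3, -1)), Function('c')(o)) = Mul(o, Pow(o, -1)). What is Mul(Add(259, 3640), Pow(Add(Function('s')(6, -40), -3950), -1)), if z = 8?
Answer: Rational(-15596, 15803) ≈ -0.98690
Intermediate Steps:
Function('c')(o) = Rational(3, 4) (Function('c')(o) = Mul(Rational(3, 4), Mul(o, Pow(o, -1))) = Mul(Rational(3, 4), 1) = Rational(3, 4))
Function('s')(h, H) = Rational(-3, 4) (Function('s')(h, H) = Mul(-1, Rational(3, 4)) = Rational(-3, 4))
Mul(Add(259, 3640), Pow(Add(Function('s')(6, -40), -3950), -1)) = Mul(Add(259, 3640), Pow(Add(Rational(-3, 4), -3950), -1)) = Mul(3899, Pow(Rational(-15803, 4), -1)) = Mul(3899, Rational(-4, 15803)) = Rational(-15596, 15803)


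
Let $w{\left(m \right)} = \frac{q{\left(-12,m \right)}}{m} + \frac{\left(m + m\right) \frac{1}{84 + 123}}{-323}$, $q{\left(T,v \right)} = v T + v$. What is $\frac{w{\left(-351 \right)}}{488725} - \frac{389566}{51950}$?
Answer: $- \frac{28288326613942}{3772336807975} \approx -7.4989$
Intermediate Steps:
$q{\left(T,v \right)} = v + T v$ ($q{\left(T,v \right)} = T v + v = v + T v$)
$w{\left(m \right)} = -11 - \frac{2 m}{66861}$ ($w{\left(m \right)} = \frac{m \left(1 - 12\right)}{m} + \frac{\left(m + m\right) \frac{1}{84 + 123}}{-323} = \frac{m \left(-11\right)}{m} + \frac{2 m}{207} \left(- \frac{1}{323}\right) = \frac{\left(-11\right) m}{m} + 2 m \frac{1}{207} \left(- \frac{1}{323}\right) = -11 + \frac{2 m}{207} \left(- \frac{1}{323}\right) = -11 - \frac{2 m}{66861}$)
$\frac{w{\left(-351 \right)}}{488725} - \frac{389566}{51950} = \frac{-11 - - \frac{78}{7429}}{488725} - \frac{389566}{51950} = \left(-11 + \frac{78}{7429}\right) \frac{1}{488725} - \frac{194783}{25975} = \left(- \frac{81641}{7429}\right) \frac{1}{488725} - \frac{194783}{25975} = - \frac{81641}{3630738025} - \frac{194783}{25975} = - \frac{28288326613942}{3772336807975}$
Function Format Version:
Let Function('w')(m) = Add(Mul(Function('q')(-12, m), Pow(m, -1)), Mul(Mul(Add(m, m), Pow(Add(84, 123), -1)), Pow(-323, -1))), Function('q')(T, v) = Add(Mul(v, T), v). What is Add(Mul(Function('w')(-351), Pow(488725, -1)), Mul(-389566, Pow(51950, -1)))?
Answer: Rational(-28288326613942, 3772336807975) ≈ -7.4989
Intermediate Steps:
Function('q')(T, v) = Add(v, Mul(T, v)) (Function('q')(T, v) = Add(Mul(T, v), v) = Add(v, Mul(T, v)))
Function('w')(m) = Add(-11, Mul(Rational(-2, 66861), m)) (Function('w')(m) = Add(Mul(Mul(m, Add(1, -12)), Pow(m, -1)), Mul(Mul(Add(m, m), Pow(Add(84, 123), -1)), Pow(-323, -1))) = Add(Mul(Mul(m, -11), Pow(m, -1)), Mul(Mul(Mul(2, m), Pow(207, -1)), Rational(-1, 323))) = Add(Mul(Mul(-11, m), Pow(m, -1)), Mul(Mul(Mul(2, m), Rational(1, 207)), Rational(-1, 323))) = Add(-11, Mul(Mul(Rational(2, 207), m), Rational(-1, 323))) = Add(-11, Mul(Rational(-2, 66861), m)))
Add(Mul(Function('w')(-351), Pow(488725, -1)), Mul(-389566, Pow(51950, -1))) = Add(Mul(Add(-11, Mul(Rational(-2, 66861), -351)), Pow(488725, -1)), Mul(-389566, Pow(51950, -1))) = Add(Mul(Add(-11, Rational(78, 7429)), Rational(1, 488725)), Mul(-389566, Rational(1, 51950))) = Add(Mul(Rational(-81641, 7429), Rational(1, 488725)), Rational(-194783, 25975)) = Add(Rational(-81641, 3630738025), Rational(-194783, 25975)) = Rational(-28288326613942, 3772336807975)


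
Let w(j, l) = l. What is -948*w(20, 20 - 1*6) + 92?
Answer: -13180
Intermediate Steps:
-948*w(20, 20 - 1*6) + 92 = -948*(20 - 1*6) + 92 = -948*(20 - 6) + 92 = -948*14 + 92 = -13272 + 92 = -13180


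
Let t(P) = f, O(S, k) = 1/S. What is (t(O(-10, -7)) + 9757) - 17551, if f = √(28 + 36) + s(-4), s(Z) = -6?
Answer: -7792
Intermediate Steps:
f = 2 (f = √(28 + 36) - 6 = √64 - 6 = 8 - 6 = 2)
t(P) = 2
(t(O(-10, -7)) + 9757) - 17551 = (2 + 9757) - 17551 = 9759 - 17551 = -7792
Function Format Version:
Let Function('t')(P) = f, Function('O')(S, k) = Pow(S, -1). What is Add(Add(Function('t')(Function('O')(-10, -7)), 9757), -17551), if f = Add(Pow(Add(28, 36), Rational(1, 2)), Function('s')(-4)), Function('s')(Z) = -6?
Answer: -7792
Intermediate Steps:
f = 2 (f = Add(Pow(Add(28, 36), Rational(1, 2)), -6) = Add(Pow(64, Rational(1, 2)), -6) = Add(8, -6) = 2)
Function('t')(P) = 2
Add(Add(Function('t')(Function('O')(-10, -7)), 9757), -17551) = Add(Add(2, 9757), -17551) = Add(9759, -17551) = -7792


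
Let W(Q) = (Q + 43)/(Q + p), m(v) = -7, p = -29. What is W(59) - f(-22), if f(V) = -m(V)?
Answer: -18/5 ≈ -3.6000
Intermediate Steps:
f(V) = 7 (f(V) = -1*(-7) = 7)
W(Q) = (43 + Q)/(-29 + Q) (W(Q) = (Q + 43)/(Q - 29) = (43 + Q)/(-29 + Q))
W(59) - f(-22) = (43 + 59)/(-29 + 59) - 1*7 = 102/30 - 7 = (1/30)*102 - 7 = 17/5 - 7 = -18/5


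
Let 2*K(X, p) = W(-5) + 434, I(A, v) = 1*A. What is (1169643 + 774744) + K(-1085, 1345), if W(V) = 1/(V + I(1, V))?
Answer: 15556831/8 ≈ 1.9446e+6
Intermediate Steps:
I(A, v) = A
W(V) = 1/(1 + V) (W(V) = 1/(V + 1) = 1/(1 + V))
K(X, p) = 1735/8 (K(X, p) = (1/(1 - 5) + 434)/2 = (1/(-4) + 434)/2 = (-1/4 + 434)/2 = (1/2)*(1735/4) = 1735/8)
(1169643 + 774744) + K(-1085, 1345) = (1169643 + 774744) + 1735/8 = 1944387 + 1735/8 = 15556831/8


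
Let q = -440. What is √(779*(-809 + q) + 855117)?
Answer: 11*I*√974 ≈ 343.3*I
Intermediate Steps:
√(779*(-809 + q) + 855117) = √(779*(-809 - 440) + 855117) = √(779*(-1249) + 855117) = √(-972971 + 855117) = √(-117854) = 11*I*√974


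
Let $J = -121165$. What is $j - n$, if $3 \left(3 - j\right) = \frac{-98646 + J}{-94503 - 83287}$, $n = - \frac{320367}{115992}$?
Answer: $\frac{799463257}{149436360} \approx 5.3499$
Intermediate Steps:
$n = - \frac{106789}{38664}$ ($n = \left(-320367\right) \frac{1}{115992} = - \frac{106789}{38664} \approx -2.762$)
$j = \frac{60013}{23190}$ ($j = 3 - \frac{\left(-98646 - 121165\right) \frac{1}{-94503 - 83287}}{3} = 3 - \frac{\left(-219811\right) \frac{1}{-177790}}{3} = 3 - \frac{\left(-219811\right) \left(- \frac{1}{177790}\right)}{3} = 3 - \frac{9557}{23190} = \frac{60013}{23190} \approx 2.5879$)
$j - n = \frac{60013}{23190} - - \frac{106789}{38664} = \frac{60013}{23190} + \frac{106789}{38664} = \frac{799463257}{149436360}$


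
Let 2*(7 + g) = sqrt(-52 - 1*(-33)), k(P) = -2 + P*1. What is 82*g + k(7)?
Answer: -569 + 41*I*sqrt(19) ≈ -569.0 + 178.71*I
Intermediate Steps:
k(P) = -2 + P
g = -7 + I*sqrt(19)/2 (g = -7 + sqrt(-52 - 1*(-33))/2 = -7 + sqrt(-52 + 33)/2 = -7 + sqrt(-19)/2 = -7 + (I*sqrt(19))/2 = -7 + I*sqrt(19)/2 ≈ -7.0 + 2.1795*I)
82*g + k(7) = 82*(-7 + I*sqrt(19)/2) + (-2 + 7) = (-574 + 41*I*sqrt(19)) + 5 = -569 + 41*I*sqrt(19)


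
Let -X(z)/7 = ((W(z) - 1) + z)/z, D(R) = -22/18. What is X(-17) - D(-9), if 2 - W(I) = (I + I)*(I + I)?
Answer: -73649/153 ≈ -481.37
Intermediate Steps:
W(I) = 2 - 4*I² (W(I) = 2 - (I + I)*(I + I) = 2 - 2*I*2*I = 2 - 4*I²)
D(R) = -11/9 (D(R) = -22*1/18 = -11/9)
X(z) = -7*(1 + z - 4*z²)/z (X(z) = -7*(((2 - 4*z²) - 1) + z)/z = -7*((1 - 4*z²) + z)/z = -7*(1 + z - 4*z²)/z)
X(-17) - D(-9) = (-7 - 7/(-17) + 28*(-17)) - 1*(-11/9) = (-7 - 7*(-1/17) - 476) + 11/9 = (-7 + 7/17 - 476) + 11/9 = -8204/17 + 11/9 = -73649/153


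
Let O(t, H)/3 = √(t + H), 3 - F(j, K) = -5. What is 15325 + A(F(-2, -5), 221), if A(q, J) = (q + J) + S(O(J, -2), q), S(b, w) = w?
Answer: 15562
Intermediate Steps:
F(j, K) = 8 (F(j, K) = 3 - 1*(-5) = 3 + 5 = 8)
O(t, H) = 3*√(H + t) (O(t, H) = 3*√(t + H) = 3*√(H + t))
A(q, J) = J + 2*q (A(q, J) = (q + J) + q = (J + q) + q = J + 2*q)
15325 + A(F(-2, -5), 221) = 15325 + (221 + 2*8) = 15325 + (221 + 16) = 15325 + 237 = 15562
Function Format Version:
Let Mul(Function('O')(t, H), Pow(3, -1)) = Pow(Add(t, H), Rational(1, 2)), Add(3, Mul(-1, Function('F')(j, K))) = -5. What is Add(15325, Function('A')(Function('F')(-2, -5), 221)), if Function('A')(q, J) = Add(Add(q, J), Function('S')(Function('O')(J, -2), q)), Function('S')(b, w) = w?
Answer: 15562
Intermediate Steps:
Function('F')(j, K) = 8 (Function('F')(j, K) = Add(3, Mul(-1, -5)) = Add(3, 5) = 8)
Function('O')(t, H) = Mul(3, Pow(Add(H, t), Rational(1, 2))) (Function('O')(t, H) = Mul(3, Pow(Add(t, H), Rational(1, 2))) = Mul(3, Pow(Add(H, t), Rational(1, 2))))
Function('A')(q, J) = Add(J, Mul(2, q)) (Function('A')(q, J) = Add(Add(q, J), q) = Add(Add(J, q), q) = Add(J, Mul(2, q)))
Add(15325, Function('A')(Function('F')(-2, -5), 221)) = Add(15325, Add(221, Mul(2, 8))) = Add(15325, Add(221, 16)) = Add(15325, 237) = 15562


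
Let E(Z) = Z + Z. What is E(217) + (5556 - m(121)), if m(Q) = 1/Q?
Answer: 724789/121 ≈ 5990.0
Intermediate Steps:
E(Z) = 2*Z
E(217) + (5556 - m(121)) = 2*217 + (5556 - 1/121) = 434 + (5556 - 1*1/121) = 434 + (5556 - 1/121) = 434 + 672275/121 = 724789/121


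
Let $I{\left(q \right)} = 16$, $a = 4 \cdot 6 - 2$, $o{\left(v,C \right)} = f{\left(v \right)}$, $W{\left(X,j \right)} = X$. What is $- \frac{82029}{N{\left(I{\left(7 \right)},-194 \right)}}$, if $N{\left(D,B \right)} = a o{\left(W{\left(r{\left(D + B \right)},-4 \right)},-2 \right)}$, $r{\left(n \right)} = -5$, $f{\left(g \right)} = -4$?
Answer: $\frac{82029}{88} \approx 932.15$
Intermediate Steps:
$o{\left(v,C \right)} = -4$
$a = 22$ ($a = 24 - 2 = 22$)
$N{\left(D,B \right)} = -88$ ($N{\left(D,B \right)} = 22 \left(-4\right) = -88$)
$- \frac{82029}{N{\left(I{\left(7 \right)},-194 \right)}} = - \frac{82029}{-88} = \left(-82029\right) \left(- \frac{1}{88}\right) = \frac{82029}{88}$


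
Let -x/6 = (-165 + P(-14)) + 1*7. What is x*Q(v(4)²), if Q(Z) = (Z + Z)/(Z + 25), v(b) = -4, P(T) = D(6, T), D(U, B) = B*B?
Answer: -7296/41 ≈ -177.95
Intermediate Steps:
D(U, B) = B²
P(T) = T²
Q(Z) = 2*Z/(25 + Z) (Q(Z) = (2*Z)/(25 + Z) = 2*Z/(25 + Z))
x = -228 (x = -6*((-165 + (-14)²) + 1*7) = -6*((-165 + 196) + 7) = -6*(31 + 7) = -6*38 = -228)
x*Q(v(4)²) = -456*(-4)²/(25 + (-4)²) = -456*16/(25 + 16) = -456*16/41 = -228*32/41 = -7296/41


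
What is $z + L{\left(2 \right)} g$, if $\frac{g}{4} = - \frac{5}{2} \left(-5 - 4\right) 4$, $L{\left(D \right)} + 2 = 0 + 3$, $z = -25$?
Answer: $335$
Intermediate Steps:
$L{\left(D \right)} = 1$ ($L{\left(D \right)} = -2 + \left(0 + 3\right) = -2 + 3 = 1$)
$g = 360$ ($g = 4 - \frac{5}{2} \left(-5 - 4\right) 4 = 4 \left(-5\right) \frac{1}{2} \left(-9\right) 4 = 4 \left(- \frac{5}{2}\right) \left(-9\right) 4 = 4 \cdot \frac{45}{2} \cdot 4 = 4 \cdot 90 = 360$)
$z + L{\left(2 \right)} g = -25 + 1 \cdot 360 = -25 + 360 = 335$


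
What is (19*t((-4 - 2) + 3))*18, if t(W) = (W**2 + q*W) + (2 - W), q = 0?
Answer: 4788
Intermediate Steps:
t(W) = 2 + W**2 - W (t(W) = (W**2 + 0*W) + (2 - W) = (W**2 + 0) + (2 - W) = W**2 + (2 - W) = 2 + W**2 - W)
(19*t((-4 - 2) + 3))*18 = (19*(2 + ((-4 - 2) + 3)**2 - ((-4 - 2) + 3)))*18 = (19*(2 + (-6 + 3)**2 - (-6 + 3)))*18 = (19*(2 + (-3)**2 - 1*(-3)))*18 = (19*(2 + 9 + 3))*18 = (19*14)*18 = 266*18 = 4788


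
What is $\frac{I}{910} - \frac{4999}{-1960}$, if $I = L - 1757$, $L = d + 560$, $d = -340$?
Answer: $\frac{21951}{25480} \approx 0.8615$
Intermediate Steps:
$L = 220$ ($L = -340 + 560 = 220$)
$I = -1537$ ($I = 220 - 1757 = -1537$)
$\frac{I}{910} - \frac{4999}{-1960} = - \frac{1537}{910} - \frac{4999}{-1960} = \left(-1537\right) \frac{1}{910} - - \frac{4999}{1960} = - \frac{1537}{910} + \frac{4999}{1960} = \frac{21951}{25480}$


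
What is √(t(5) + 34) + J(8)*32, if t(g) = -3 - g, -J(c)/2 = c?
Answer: -512 + √26 ≈ -506.90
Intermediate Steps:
J(c) = -2*c
√(t(5) + 34) + J(8)*32 = √((-3 - 1*5) + 34) - 2*8*32 = √((-3 - 5) + 34) - 16*32 = √(-8 + 34) - 512 = √26 - 512 = -512 + √26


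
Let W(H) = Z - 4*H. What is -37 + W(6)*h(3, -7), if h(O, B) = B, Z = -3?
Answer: 152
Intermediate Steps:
W(H) = -3 - 4*H
-37 + W(6)*h(3, -7) = -37 + (-3 - 4*6)*(-7) = -37 + (-3 - 24)*(-7) = -37 - 27*(-7) = -37 + 189 = 152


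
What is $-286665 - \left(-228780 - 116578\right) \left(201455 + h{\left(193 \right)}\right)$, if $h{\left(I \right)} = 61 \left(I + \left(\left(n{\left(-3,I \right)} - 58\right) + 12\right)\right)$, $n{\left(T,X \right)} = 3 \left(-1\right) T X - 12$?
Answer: $109010929961$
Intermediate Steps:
$n{\left(T,X \right)} = -12 - 3 T X$ ($n{\left(T,X \right)} = - 3 T X - 12 = -12 - 3 T X$)
$h{\left(I \right)} = -3538 + 610 I$ ($h{\left(I \right)} = 61 \left(I + \left(\left(\left(-12 - - 9 I\right) - 58\right) + 12\right)\right) = 61 \left(I + \left(\left(\left(-12 + 9 I\right) - 58\right) + 12\right)\right) = 61 \left(I + \left(\left(-70 + 9 I\right) + 12\right)\right) = 61 \left(I + \left(-58 + 9 I\right)\right) = 61 \left(-58 + 10 I\right) = -3538 + 610 I$)
$-286665 - \left(-228780 - 116578\right) \left(201455 + h{\left(193 \right)}\right) = -286665 - \left(-228780 - 116578\right) \left(201455 + \left(-3538 + 610 \cdot 193\right)\right) = -286665 - - 345358 \left(201455 + \left(-3538 + 117730\right)\right) = -286665 - - 345358 \left(201455 + 114192\right) = -286665 - \left(-345358\right) 315647 = -286665 - -109011216626 = -286665 + 109011216626 = 109010929961$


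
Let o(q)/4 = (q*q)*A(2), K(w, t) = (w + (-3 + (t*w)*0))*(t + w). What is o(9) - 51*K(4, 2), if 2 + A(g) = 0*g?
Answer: -954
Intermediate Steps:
A(g) = -2 (A(g) = -2 + 0*g = -2 + 0 = -2)
K(w, t) = (-3 + w)*(t + w) (K(w, t) = (w + (-3 + 0))*(t + w) = (w - 3)*(t + w) = (-3 + w)*(t + w))
o(q) = -8*q**2 (o(q) = 4*((q*q)*(-2)) = 4*(q**2*(-2)) = 4*(-2*q**2) = -8*q**2)
o(9) - 51*K(4, 2) = -8*9**2 - 51*(4**2 - 3*2 - 3*4 + 2*4) = -8*81 - 51*(16 - 6 - 12 + 8) = -648 - 51*6 = -648 - 306 = -954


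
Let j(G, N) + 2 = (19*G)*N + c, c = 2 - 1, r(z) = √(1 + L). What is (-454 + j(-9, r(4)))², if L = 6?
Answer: 411712 + 155610*√7 ≈ 8.2342e+5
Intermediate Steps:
r(z) = √7 (r(z) = √(1 + 6) = √7)
c = 1
j(G, N) = -1 + 19*G*N (j(G, N) = -2 + ((19*G)*N + 1) = -2 + (19*G*N + 1) = -2 + (1 + 19*G*N) = -1 + 19*G*N)
(-454 + j(-9, r(4)))² = (-454 + (-1 + 19*(-9)*√7))² = (-454 + (-1 - 171*√7))² = (-455 - 171*√7)²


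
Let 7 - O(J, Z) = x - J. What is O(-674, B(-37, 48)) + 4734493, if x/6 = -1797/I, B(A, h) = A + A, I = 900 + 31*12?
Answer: 1003572909/212 ≈ 4.7338e+6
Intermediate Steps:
I = 1272 (I = 900 + 372 = 1272)
B(A, h) = 2*A
x = -1797/212 (x = 6*(-1797/1272) = 6*(-1797*1/1272) = 6*(-599/424) = -1797/212 ≈ -8.4764)
O(J, Z) = 3281/212 + J (O(J, Z) = 7 - (-1797/212 - J) = 7 + (1797/212 + J) = 3281/212 + J)
O(-674, B(-37, 48)) + 4734493 = (3281/212 - 674) + 4734493 = -139607/212 + 4734493 = 1003572909/212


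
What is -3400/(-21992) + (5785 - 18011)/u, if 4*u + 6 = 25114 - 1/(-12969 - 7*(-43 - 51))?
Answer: -1523685638531/849728515161 ≈ -1.7931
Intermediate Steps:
u = 309104589/49244 (u = -3/2 + (25114 - 1/(-12969 - 7*(-43 - 51)))/4 = -3/2 + (25114 - 1/(-12969 - 7*(-94)))/4 = -3/2 + (25114 - 1/(-12969 + 658))/4 = -3/2 + (25114 - 1/(-12311))/4 = -3/2 + (25114 - 1*(-1/12311))/4 = -3/2 + (25114 + 1/12311)/4 = -3/2 + (¼)*(309178455/12311) = -3/2 + 309178455/49244 = 309104589/49244 ≈ 6277.0)
-3400/(-21992) + (5785 - 18011)/u = -3400/(-21992) + (5785 - 18011)/(309104589/49244) = -3400*(-1/21992) - 12226*49244/309104589 = 425/2749 - 602057144/309104589 = -1523685638531/849728515161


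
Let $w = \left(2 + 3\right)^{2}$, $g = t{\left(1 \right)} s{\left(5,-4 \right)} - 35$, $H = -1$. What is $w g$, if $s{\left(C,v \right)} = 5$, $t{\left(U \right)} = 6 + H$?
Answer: $-250$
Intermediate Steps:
$t{\left(U \right)} = 5$ ($t{\left(U \right)} = 6 - 1 = 5$)
$g = -10$ ($g = 5 \cdot 5 - 35 = 25 - 35 = -10$)
$w = 25$ ($w = 5^{2} = 25$)
$w g = 25 \left(-10\right) = -250$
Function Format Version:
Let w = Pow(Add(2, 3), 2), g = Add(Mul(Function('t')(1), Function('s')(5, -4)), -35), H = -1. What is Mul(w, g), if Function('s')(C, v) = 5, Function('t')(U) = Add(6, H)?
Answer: -250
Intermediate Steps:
Function('t')(U) = 5 (Function('t')(U) = Add(6, -1) = 5)
g = -10 (g = Add(Mul(5, 5), -35) = Add(25, -35) = -10)
w = 25 (w = Pow(5, 2) = 25)
Mul(w, g) = Mul(25, -10) = -250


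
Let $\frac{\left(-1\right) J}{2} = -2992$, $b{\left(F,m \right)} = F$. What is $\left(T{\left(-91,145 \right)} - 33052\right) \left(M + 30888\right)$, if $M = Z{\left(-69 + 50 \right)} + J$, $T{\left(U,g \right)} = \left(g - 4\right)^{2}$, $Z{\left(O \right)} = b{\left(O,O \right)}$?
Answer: $-485390863$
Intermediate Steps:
$J = 5984$ ($J = \left(-2\right) \left(-2992\right) = 5984$)
$Z{\left(O \right)} = O$
$T{\left(U,g \right)} = \left(-4 + g\right)^{2}$
$M = 5965$ ($M = \left(-69 + 50\right) + 5984 = -19 + 5984 = 5965$)
$\left(T{\left(-91,145 \right)} - 33052\right) \left(M + 30888\right) = \left(\left(-4 + 145\right)^{2} - 33052\right) \left(5965 + 30888\right) = \left(141^{2} - 33052\right) 36853 = \left(19881 - 33052\right) 36853 = \left(-13171\right) 36853 = -485390863$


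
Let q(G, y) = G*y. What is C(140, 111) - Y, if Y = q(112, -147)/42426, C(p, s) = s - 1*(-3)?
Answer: 808838/7071 ≈ 114.39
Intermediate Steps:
C(p, s) = 3 + s (C(p, s) = s + 3 = 3 + s)
Y = -2744/7071 (Y = (112*(-147))/42426 = -16464*1/42426 = -2744/7071 ≈ -0.38806)
C(140, 111) - Y = (3 + 111) - 1*(-2744/7071) = 114 + 2744/7071 = 808838/7071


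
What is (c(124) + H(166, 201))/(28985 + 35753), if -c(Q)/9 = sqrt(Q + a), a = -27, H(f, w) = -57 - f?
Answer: -223/64738 - 9*sqrt(97)/64738 ≈ -0.0048139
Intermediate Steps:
c(Q) = -9*sqrt(-27 + Q) (c(Q) = -9*sqrt(Q - 27) = -9*sqrt(-27 + Q))
(c(124) + H(166, 201))/(28985 + 35753) = (-9*sqrt(-27 + 124) + (-57 - 1*166))/(28985 + 35753) = (-9*sqrt(97) + (-57 - 166))/64738 = (-9*sqrt(97) - 223)*(1/64738) = (-223 - 9*sqrt(97))*(1/64738) = -223/64738 - 9*sqrt(97)/64738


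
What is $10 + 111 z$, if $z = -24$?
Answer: $-2654$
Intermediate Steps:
$10 + 111 z = 10 + 111 \left(-24\right) = 10 - 2664 = -2654$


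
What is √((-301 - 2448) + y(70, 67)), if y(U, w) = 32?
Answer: I*√2717 ≈ 52.125*I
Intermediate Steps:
√((-301 - 2448) + y(70, 67)) = √((-301 - 2448) + 32) = √(-2749 + 32) = √(-2717) = I*√2717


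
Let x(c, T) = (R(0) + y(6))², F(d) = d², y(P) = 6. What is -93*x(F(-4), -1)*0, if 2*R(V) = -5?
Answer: 0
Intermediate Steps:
R(V) = -5/2 (R(V) = (½)*(-5) = -5/2)
x(c, T) = 49/4 (x(c, T) = (-5/2 + 6)² = (7/2)² = 49/4)
-93*x(F(-4), -1)*0 = -4557*0/4 = -93*0 = 0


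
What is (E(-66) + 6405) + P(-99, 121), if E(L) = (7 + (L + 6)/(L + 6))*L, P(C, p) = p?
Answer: 5998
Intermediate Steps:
E(L) = 8*L (E(L) = (7 + (6 + L)/(6 + L))*L = (7 + 1)*L = 8*L)
(E(-66) + 6405) + P(-99, 121) = (8*(-66) + 6405) + 121 = (-528 + 6405) + 121 = 5877 + 121 = 5998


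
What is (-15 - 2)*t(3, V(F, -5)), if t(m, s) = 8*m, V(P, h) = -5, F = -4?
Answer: -408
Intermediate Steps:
(-15 - 2)*t(3, V(F, -5)) = (-15 - 2)*(8*3) = -17*24 = -408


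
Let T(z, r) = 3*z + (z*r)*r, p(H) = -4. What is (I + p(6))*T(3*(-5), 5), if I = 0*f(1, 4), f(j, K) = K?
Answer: 1680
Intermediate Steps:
T(z, r) = 3*z + z*r² (T(z, r) = 3*z + (r*z)*r = 3*z + z*r²)
I = 0 (I = 0*4 = 0)
(I + p(6))*T(3*(-5), 5) = (0 - 4)*((3*(-5))*(3 + 5²)) = -(-60)*(3 + 25) = -(-60)*28 = -4*(-420) = 1680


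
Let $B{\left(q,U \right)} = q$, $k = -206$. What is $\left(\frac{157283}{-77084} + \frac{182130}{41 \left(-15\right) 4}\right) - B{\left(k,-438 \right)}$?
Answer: $\frac{58659197}{451492} \approx 129.92$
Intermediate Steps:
$\left(\frac{157283}{-77084} + \frac{182130}{41 \left(-15\right) 4}\right) - B{\left(k,-438 \right)} = \left(\frac{157283}{-77084} + \frac{182130}{41 \left(-15\right) 4}\right) - -206 = \left(157283 \left(- \frac{1}{77084}\right) + \frac{182130}{\left(-615\right) 4}\right) + 206 = \left(- \frac{22469}{11012} + \frac{182130}{-2460}\right) + 206 = \left(- \frac{22469}{11012} + 182130 \left(- \frac{1}{2460}\right)\right) + 206 = \left(- \frac{22469}{11012} - \frac{6071}{82}\right) + 206 = - \frac{34348155}{451492} + 206 = \frac{58659197}{451492}$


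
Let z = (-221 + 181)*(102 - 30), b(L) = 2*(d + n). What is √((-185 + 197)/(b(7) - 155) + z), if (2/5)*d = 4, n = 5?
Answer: 2*I*√450015/25 ≈ 53.667*I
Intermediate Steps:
d = 10 (d = (5/2)*4 = 10)
b(L) = 30 (b(L) = 2*(10 + 5) = 2*15 = 30)
z = -2880 (z = -40*72 = -2880)
√((-185 + 197)/(b(7) - 155) + z) = √((-185 + 197)/(30 - 155) - 2880) = √(12/(-125) - 2880) = √(12*(-1/125) - 2880) = √(-12/125 - 2880) = √(-360012/125) = 2*I*√450015/25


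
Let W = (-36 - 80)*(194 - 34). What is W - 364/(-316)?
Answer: -1466149/79 ≈ -18559.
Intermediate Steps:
W = -18560 (W = -116*160 = -18560)
W - 364/(-316) = -18560 - 364/(-316) = -18560 - 364*(-1)/316 = -18560 - 1*(-91/79) = -18560 + 91/79 = -1466149/79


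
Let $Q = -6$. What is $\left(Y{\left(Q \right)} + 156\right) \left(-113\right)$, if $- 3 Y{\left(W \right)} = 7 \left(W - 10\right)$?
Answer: $- \frac{65540}{3} \approx -21847.0$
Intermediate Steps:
$Y{\left(W \right)} = \frac{70}{3} - \frac{7 W}{3}$ ($Y{\left(W \right)} = - \frac{7 \left(W - 10\right)}{3} = - \frac{7 \left(-10 + W\right)}{3} = - \frac{-70 + 7 W}{3} = \frac{70}{3} - \frac{7 W}{3}$)
$\left(Y{\left(Q \right)} + 156\right) \left(-113\right) = \left(\left(\frac{70}{3} - -14\right) + 156\right) \left(-113\right) = \left(\left(\frac{70}{3} + 14\right) + 156\right) \left(-113\right) = \left(\frac{112}{3} + 156\right) \left(-113\right) = \frac{580}{3} \left(-113\right) = - \frac{65540}{3}$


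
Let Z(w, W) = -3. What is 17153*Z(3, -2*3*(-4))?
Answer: -51459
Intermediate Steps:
17153*Z(3, -2*3*(-4)) = 17153*(-3) = -51459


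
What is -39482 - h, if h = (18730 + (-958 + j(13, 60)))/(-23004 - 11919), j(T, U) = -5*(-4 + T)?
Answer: -459604053/11641 ≈ -39482.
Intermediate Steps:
j(T, U) = 20 - 5*T
h = -5909/11641 (h = (18730 + (-958 + (20 - 5*13)))/(-23004 - 11919) = (18730 + (-958 + (20 - 65)))/(-34923) = (18730 + (-958 - 45))*(-1/34923) = (18730 - 1003)*(-1/34923) = 17727*(-1/34923) = -5909/11641 ≈ -0.50760)
-39482 - h = -39482 - 1*(-5909/11641) = -39482 + 5909/11641 = -459604053/11641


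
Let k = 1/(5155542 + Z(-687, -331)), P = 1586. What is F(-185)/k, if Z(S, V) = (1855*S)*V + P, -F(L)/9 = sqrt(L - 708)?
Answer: -3842807067*I*sqrt(893) ≈ -1.1484e+11*I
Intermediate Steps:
F(L) = -9*sqrt(-708 + L) (F(L) = -9*sqrt(L - 708) = -9*sqrt(-708 + L))
Z(S, V) = 1586 + 1855*S*V (Z(S, V) = (1855*S)*V + 1586 = 1855*S*V + 1586 = 1586 + 1855*S*V)
k = 1/426978563 (k = 1/(5155542 + (1586 + 1855*(-687)*(-331))) = 1/(5155542 + (1586 + 421821435)) = 1/(5155542 + 421823021) = 1/426978563 ≈ 2.3420e-9)
F(-185)/k = (-9*sqrt(-708 - 185))/(1/426978563) = -9*I*sqrt(893)*426978563 = -3842807067*I*sqrt(893)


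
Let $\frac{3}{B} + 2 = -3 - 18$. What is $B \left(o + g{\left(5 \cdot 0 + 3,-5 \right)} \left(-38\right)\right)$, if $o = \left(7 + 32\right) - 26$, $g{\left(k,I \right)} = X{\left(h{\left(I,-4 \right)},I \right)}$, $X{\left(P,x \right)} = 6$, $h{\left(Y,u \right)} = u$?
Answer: $\frac{645}{23} \approx 28.043$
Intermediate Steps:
$g{\left(k,I \right)} = 6$
$o = 13$ ($o = 39 - 26 = 13$)
$B = - \frac{3}{23}$ ($B = \frac{3}{-2 - 21} = \frac{3}{-23} = 3 \left(- \frac{1}{23}\right) = - \frac{3}{23} \approx -0.13043$)
$B \left(o + g{\left(5 \cdot 0 + 3,-5 \right)} \left(-38\right)\right) = - \frac{3 \left(13 + 6 \left(-38\right)\right)}{23} = - \frac{3 \left(13 - 228\right)}{23} = \left(- \frac{3}{23}\right) \left(-215\right) = \frac{645}{23}$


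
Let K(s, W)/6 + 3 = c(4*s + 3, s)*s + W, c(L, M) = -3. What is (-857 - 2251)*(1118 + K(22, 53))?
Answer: -3176376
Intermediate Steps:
K(s, W) = -18 - 18*s + 6*W (K(s, W) = -18 + 6*(-3*s + W) = -18 + 6*(W - 3*s) = -18 + (-18*s + 6*W) = -18 - 18*s + 6*W)
(-857 - 2251)*(1118 + K(22, 53)) = (-857 - 2251)*(1118 + (-18 - 18*22 + 6*53)) = -3108*(1118 + (-18 - 396 + 318)) = -3108*(1118 - 96) = -3108*1022 = -3176376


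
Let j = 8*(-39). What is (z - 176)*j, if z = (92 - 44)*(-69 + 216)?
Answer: -2146560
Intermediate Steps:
j = -312
z = 7056 (z = 48*147 = 7056)
(z - 176)*j = (7056 - 176)*(-312) = 6880*(-312) = -2146560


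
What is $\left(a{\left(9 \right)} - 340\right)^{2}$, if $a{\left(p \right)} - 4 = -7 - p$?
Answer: $123904$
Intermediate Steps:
$a{\left(p \right)} = -3 - p$ ($a{\left(p \right)} = 4 - \left(7 + p\right) = -3 - p$)
$\left(a{\left(9 \right)} - 340\right)^{2} = \left(\left(-3 - 9\right) - 340\right)^{2} = \left(-12 - 340\right)^{2} = \left(-352\right)^{2} = 123904$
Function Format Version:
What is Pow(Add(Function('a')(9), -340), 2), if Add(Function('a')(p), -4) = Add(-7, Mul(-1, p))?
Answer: 123904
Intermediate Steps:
Function('a')(p) = Add(-3, Mul(-1, p)) (Function('a')(p) = Add(4, Add(-7, Mul(-1, p))) = Add(-3, Mul(-1, p)))
Pow(Add(Function('a')(9), -340), 2) = Pow(Add(Add(-3, Mul(-1, 9)), -340), 2) = Pow(Add(Add(-3, -9), -340), 2) = Pow(Add(-12, -340), 2) = Pow(-352, 2) = 123904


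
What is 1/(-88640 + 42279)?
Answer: -1/46361 ≈ -2.1570e-5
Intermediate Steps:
1/(-88640 + 42279) = 1/(-46361) = -1/46361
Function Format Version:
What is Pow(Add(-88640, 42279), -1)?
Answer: Rational(-1, 46361) ≈ -2.1570e-5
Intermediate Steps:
Pow(Add(-88640, 42279), -1) = Pow(-46361, -1) = Rational(-1, 46361)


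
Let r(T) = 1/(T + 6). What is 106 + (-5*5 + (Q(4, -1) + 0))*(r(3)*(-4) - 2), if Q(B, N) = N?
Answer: 1526/9 ≈ 169.56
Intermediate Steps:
r(T) = 1/(6 + T)
106 + (-5*5 + (Q(4, -1) + 0))*(r(3)*(-4) - 2) = 106 + (-5*5 + (-1 + 0))*(-4/(6 + 3) - 2) = 106 + (-25 - 1)*(-4/9 - 2) = 106 - 26*((⅑)*(-4) - 2) = 106 - 26*(-4/9 - 2) = 106 - 26*(-22/9) = 106 + 572/9 = 1526/9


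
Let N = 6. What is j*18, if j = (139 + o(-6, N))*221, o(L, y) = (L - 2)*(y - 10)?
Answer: 680238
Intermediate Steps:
o(L, y) = (-10 + y)*(-2 + L) (o(L, y) = (-2 + L)*(-10 + y) = (-10 + y)*(-2 + L))
j = 37791 (j = (139 + (20 - 10*(-6) - 2*6 - 6*6))*221 = (139 + (20 + 60 - 12 - 36))*221 = (139 + 32)*221 = 171*221 = 37791)
j*18 = 37791*18 = 680238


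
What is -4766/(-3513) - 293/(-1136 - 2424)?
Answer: 17996269/12506280 ≈ 1.4390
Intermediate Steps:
-4766/(-3513) - 293/(-1136 - 2424) = -4766*(-1/3513) - 293/(-3560) = 4766/3513 - 293*(-1/3560) = 4766/3513 + 293/3560 = 17996269/12506280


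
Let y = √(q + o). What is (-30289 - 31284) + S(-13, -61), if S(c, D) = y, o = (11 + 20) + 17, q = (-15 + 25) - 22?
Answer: -61567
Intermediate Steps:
q = -12 (q = 10 - 22 = -12)
o = 48 (o = 31 + 17 = 48)
y = 6 (y = √(-12 + 48) = √36 = 6)
S(c, D) = 6
(-30289 - 31284) + S(-13, -61) = (-30289 - 31284) + 6 = -61573 + 6 = -61567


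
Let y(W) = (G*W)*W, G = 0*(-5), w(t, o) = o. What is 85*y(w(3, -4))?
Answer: 0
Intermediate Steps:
G = 0
y(W) = 0 (y(W) = (0*W)*W = 0*W = 0)
85*y(w(3, -4)) = 85*0 = 0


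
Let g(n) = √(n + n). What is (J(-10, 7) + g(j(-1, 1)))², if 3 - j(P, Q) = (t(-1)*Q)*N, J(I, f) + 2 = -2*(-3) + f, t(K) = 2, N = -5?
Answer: (11 + √26)² ≈ 259.18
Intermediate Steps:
J(I, f) = 4 + f (J(I, f) = -2 + (-2*(-3) + f) = -2 + (6 + f) = 4 + f)
j(P, Q) = 3 + 10*Q (j(P, Q) = 3 - 2*Q*(-5) = 3 - (-10)*Q = 3 + 10*Q)
g(n) = √2*√n (g(n) = √(2*n) = √2*√n)
(J(-10, 7) + g(j(-1, 1)))² = ((4 + 7) + √2*√(3 + 10*1))² = (11 + √2*√(3 + 10))² = (11 + √2*√13)² = (11 + √26)²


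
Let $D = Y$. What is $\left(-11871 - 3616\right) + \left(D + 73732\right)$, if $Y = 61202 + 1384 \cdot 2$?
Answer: $122215$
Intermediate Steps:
$Y = 63970$ ($Y = 61202 + 2768 = 63970$)
$D = 63970$
$\left(-11871 - 3616\right) + \left(D + 73732\right) = \left(-11871 - 3616\right) + \left(63970 + 73732\right) = -15487 + 137702 = 122215$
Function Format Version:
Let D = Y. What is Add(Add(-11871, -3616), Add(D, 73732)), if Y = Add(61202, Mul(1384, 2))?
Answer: 122215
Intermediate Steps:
Y = 63970 (Y = Add(61202, 2768) = 63970)
D = 63970
Add(Add(-11871, -3616), Add(D, 73732)) = Add(Add(-11871, -3616), Add(63970, 73732)) = Add(-15487, 137702) = 122215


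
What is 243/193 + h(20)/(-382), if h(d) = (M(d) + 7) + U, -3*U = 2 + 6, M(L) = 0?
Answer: 275969/221178 ≈ 1.2477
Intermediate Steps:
U = -8/3 (U = -(2 + 6)/3 = -1/3*8 = -8/3 ≈ -2.6667)
h(d) = 13/3 (h(d) = (0 + 7) - 8/3 = 7 - 8/3 = 13/3)
243/193 + h(20)/(-382) = 243/193 + (13/3)/(-382) = 243*(1/193) + (13/3)*(-1/382) = 243/193 - 13/1146 = 275969/221178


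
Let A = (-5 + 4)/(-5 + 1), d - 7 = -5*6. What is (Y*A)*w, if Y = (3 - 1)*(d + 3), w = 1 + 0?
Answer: -10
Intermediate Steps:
d = -23 (d = 7 - 5*6 = 7 - 30 = -23)
A = 1/4 (A = -1/(-4) = -1*(-1/4) = 1/4 ≈ 0.25000)
w = 1
Y = -40 (Y = (3 - 1)*(-23 + 3) = 2*(-20) = -40)
(Y*A)*w = -40*1/4*1 = -10*1 = -10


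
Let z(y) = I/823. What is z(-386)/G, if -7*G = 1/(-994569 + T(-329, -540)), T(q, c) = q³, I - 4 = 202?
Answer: 52785647236/823 ≈ 6.4138e+7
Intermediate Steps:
I = 206 (I = 4 + 202 = 206)
z(y) = 206/823
G = 1/256241006 (G = -1/(7*(-994569 + (-329)³)) = -1/(7*(-994569 - 35611289)) = -⅐/(-36605858) = -⅐*(-1/36605858) = 1/256241006 ≈ 3.9026e-9)
z(-386)/G = 206/(823*(1/256241006)) = (206/823)*256241006 = 52785647236/823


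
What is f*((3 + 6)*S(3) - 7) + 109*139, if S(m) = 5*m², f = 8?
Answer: 18335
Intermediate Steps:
f*((3 + 6)*S(3) - 7) + 109*139 = 8*((3 + 6)*(5*3²) - 7) + 109*139 = 8*(9*(5*9) - 7) + 15151 = 8*(9*45 - 7) + 15151 = 8*(405 - 7) + 15151 = 8*398 + 15151 = 3184 + 15151 = 18335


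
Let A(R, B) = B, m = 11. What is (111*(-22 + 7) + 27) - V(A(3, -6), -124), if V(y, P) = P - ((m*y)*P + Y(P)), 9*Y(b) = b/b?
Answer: 60031/9 ≈ 6670.1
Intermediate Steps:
Y(b) = ⅑ (Y(b) = (b/b)/9 = (⅑)*1 = ⅑)
V(y, P) = -⅑ + P - 11*P*y (V(y, P) = P - ((11*y)*P + ⅑) = P - (11*P*y + ⅑) = P - (⅑ + 11*P*y) = P + (-⅑ - 11*P*y) = -⅑ + P - 11*P*y)
(111*(-22 + 7) + 27) - V(A(3, -6), -124) = (111*(-22 + 7) + 27) - (-⅑ - 124 - 11*(-124)*(-6)) = (111*(-15) + 27) - (-⅑ - 124 - 8184) = (-1665 + 27) - 1*(-74773/9) = -1638 + 74773/9 = 60031/9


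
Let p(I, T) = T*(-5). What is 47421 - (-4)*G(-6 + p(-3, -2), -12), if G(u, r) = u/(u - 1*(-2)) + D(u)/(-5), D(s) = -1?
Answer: 711367/15 ≈ 47424.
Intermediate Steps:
p(I, T) = -5*T
G(u, r) = ⅕ + u/(2 + u) (G(u, r) = u/(u - 1*(-2)) - 1/(-5) = u/(u + 2) - 1*(-⅕) = u/(2 + u) + ⅕ = ⅕ + u/(2 + u))
47421 - (-4)*G(-6 + p(-3, -2), -12) = 47421 - (-4)*2*(1 + 3*(-6 - 5*(-2)))/(5*(2 + (-6 - 5*(-2)))) = 47421 - (-4)*2*(1 + 3*(-6 + 10))/(5*(2 + (-6 + 10))) = 47421 - (-4)*2*(1 + 3*4)/(5*(2 + 4)) = 47421 - (-4)*(⅖)*(1 + 12)/6 = 47421 - (-4)*(⅖)*(⅙)*13 = 47421 - (-4)*13/15 = 47421 - 1*(-52/15) = 47421 + 52/15 = 711367/15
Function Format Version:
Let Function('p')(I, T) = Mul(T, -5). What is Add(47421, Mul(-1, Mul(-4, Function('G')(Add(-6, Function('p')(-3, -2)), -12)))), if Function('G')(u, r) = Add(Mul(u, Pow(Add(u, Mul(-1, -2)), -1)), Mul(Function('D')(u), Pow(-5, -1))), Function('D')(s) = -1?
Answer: Rational(711367, 15) ≈ 47424.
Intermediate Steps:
Function('p')(I, T) = Mul(-5, T)
Function('G')(u, r) = Add(Rational(1, 5), Mul(u, Pow(Add(2, u), -1))) (Function('G')(u, r) = Add(Mul(u, Pow(Add(u, Mul(-1, -2)), -1)), Mul(-1, Pow(-5, -1))) = Add(Mul(u, Pow(Add(u, 2), -1)), Mul(-1, Rational(-1, 5))) = Add(Mul(u, Pow(Add(2, u), -1)), Rational(1, 5)) = Add(Rational(1, 5), Mul(u, Pow(Add(2, u), -1))))
Add(47421, Mul(-1, Mul(-4, Function('G')(Add(-6, Function('p')(-3, -2)), -12)))) = Add(47421, Mul(-1, Mul(-4, Mul(Rational(2, 5), Pow(Add(2, Add(-6, Mul(-5, -2))), -1), Add(1, Mul(3, Add(-6, Mul(-5, -2)))))))) = Add(47421, Mul(-1, Mul(-4, Mul(Rational(2, 5), Pow(Add(2, Add(-6, 10)), -1), Add(1, Mul(3, Add(-6, 10))))))) = Add(47421, Mul(-1, Mul(-4, Mul(Rational(2, 5), Pow(Add(2, 4), -1), Add(1, Mul(3, 4)))))) = Add(47421, Mul(-1, Mul(-4, Mul(Rational(2, 5), Pow(6, -1), Add(1, 12))))) = Add(47421, Mul(-1, Mul(-4, Mul(Rational(2, 5), Rational(1, 6), 13)))) = Add(47421, Mul(-1, Mul(-4, Rational(13, 15)))) = Add(47421, Mul(-1, Rational(-52, 15))) = Add(47421, Rational(52, 15)) = Rational(711367, 15)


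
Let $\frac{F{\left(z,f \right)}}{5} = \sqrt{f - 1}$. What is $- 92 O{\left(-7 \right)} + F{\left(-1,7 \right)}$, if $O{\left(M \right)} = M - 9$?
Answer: $1472 + 5 \sqrt{6} \approx 1484.2$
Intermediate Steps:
$O{\left(M \right)} = -9 + M$
$F{\left(z,f \right)} = 5 \sqrt{-1 + f}$ ($F{\left(z,f \right)} = 5 \sqrt{f - 1} = 5 \sqrt{-1 + f}$)
$- 92 O{\left(-7 \right)} + F{\left(-1,7 \right)} = - 92 \left(-9 - 7\right) + 5 \sqrt{-1 + 7} = \left(-92\right) \left(-16\right) + 5 \sqrt{6} = 1472 + 5 \sqrt{6}$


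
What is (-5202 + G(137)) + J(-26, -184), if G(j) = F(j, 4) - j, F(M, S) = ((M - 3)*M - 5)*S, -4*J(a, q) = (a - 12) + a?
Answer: 68089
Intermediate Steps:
J(a, q) = 3 - a/2 (J(a, q) = -((a - 12) + a)/4 = -((-12 + a) + a)/4 = -(-12 + 2*a)/4 = 3 - a/2)
F(M, S) = S*(-5 + M*(-3 + M)) (F(M, S) = ((-3 + M)*M - 5)*S = (M*(-3 + M) - 5)*S = (-5 + M*(-3 + M))*S = S*(-5 + M*(-3 + M)))
G(j) = -20 - 13*j + 4*j² (G(j) = 4*(-5 + j² - 3*j) - j = (-20 - 12*j + 4*j²) - j = -20 - 13*j + 4*j²)
(-5202 + G(137)) + J(-26, -184) = (-5202 + (-20 - 13*137 + 4*137²)) + (3 - ½*(-26)) = (-5202 + (-20 - 1781 + 4*18769)) + (3 + 13) = (-5202 + (-20 - 1781 + 75076)) + 16 = (-5202 + 73275) + 16 = 68073 + 16 = 68089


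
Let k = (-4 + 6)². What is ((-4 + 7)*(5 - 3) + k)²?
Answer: 100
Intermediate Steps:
k = 4 (k = 2² = 4)
((-4 + 7)*(5 - 3) + k)² = ((-4 + 7)*(5 - 3) + 4)² = (3*2 + 4)² = (6 + 4)² = 10² = 100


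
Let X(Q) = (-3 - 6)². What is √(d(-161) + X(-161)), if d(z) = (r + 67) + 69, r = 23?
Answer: 4*√15 ≈ 15.492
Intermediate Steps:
d(z) = 159 (d(z) = (23 + 67) + 69 = 90 + 69 = 159)
X(Q) = 81 (X(Q) = (-9)² = 81)
√(d(-161) + X(-161)) = √(159 + 81) = √240 = 4*√15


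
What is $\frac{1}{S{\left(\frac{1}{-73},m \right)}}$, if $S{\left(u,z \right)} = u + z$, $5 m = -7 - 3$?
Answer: $- \frac{73}{147} \approx -0.4966$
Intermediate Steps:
$m = -2$ ($m = \frac{-7 - 3}{5} = \frac{1}{5} \left(-10\right) = -2$)
$\frac{1}{S{\left(\frac{1}{-73},m \right)}} = \frac{1}{\frac{1}{-73} - 2} = \frac{1}{- \frac{1}{73} - 2} = \frac{1}{- \frac{147}{73}} = - \frac{73}{147}$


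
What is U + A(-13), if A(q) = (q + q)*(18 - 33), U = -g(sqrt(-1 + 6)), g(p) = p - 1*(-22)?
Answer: 368 - sqrt(5) ≈ 365.76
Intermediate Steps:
g(p) = 22 + p (g(p) = p + 22 = 22 + p)
U = -22 - sqrt(5) (U = -(22 + sqrt(-1 + 6)) = -(22 + sqrt(5)) = -22 - sqrt(5) ≈ -24.236)
A(q) = -30*q (A(q) = (2*q)*(-15) = -30*q)
U + A(-13) = (-22 - sqrt(5)) - 30*(-13) = (-22 - sqrt(5)) + 390 = 368 - sqrt(5)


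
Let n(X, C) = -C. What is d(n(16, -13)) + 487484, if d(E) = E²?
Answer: 487653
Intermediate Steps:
d(n(16, -13)) + 487484 = (-1*(-13))² + 487484 = 13² + 487484 = 169 + 487484 = 487653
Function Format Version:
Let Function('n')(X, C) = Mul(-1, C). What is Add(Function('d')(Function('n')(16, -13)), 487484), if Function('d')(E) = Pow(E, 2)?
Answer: 487653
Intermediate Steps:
Add(Function('d')(Function('n')(16, -13)), 487484) = Add(Pow(Mul(-1, -13), 2), 487484) = Add(Pow(13, 2), 487484) = Add(169, 487484) = 487653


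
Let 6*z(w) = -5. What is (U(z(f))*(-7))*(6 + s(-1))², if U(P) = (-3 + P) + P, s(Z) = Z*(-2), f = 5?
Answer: 6272/3 ≈ 2090.7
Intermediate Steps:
s(Z) = -2*Z
z(w) = -⅚ (z(w) = (⅙)*(-5) = -⅚)
U(P) = -3 + 2*P
(U(z(f))*(-7))*(6 + s(-1))² = ((-3 + 2*(-⅚))*(-7))*(6 - 2*(-1))² = ((-3 - 5/3)*(-7))*(6 + 2)² = -14/3*(-7)*8² = (98/3)*64 = 6272/3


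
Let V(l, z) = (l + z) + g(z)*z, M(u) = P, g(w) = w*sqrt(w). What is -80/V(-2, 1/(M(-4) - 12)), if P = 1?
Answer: 1346972/35205 + 484*I*sqrt(11)/35205 ≈ 38.261 + 0.045597*I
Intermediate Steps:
g(w) = w**(3/2)
M(u) = 1
V(l, z) = l + z + z**(5/2) (V(l, z) = (l + z) + z**(3/2)*z = (l + z) + z**(5/2) = l + z + z**(5/2))
-80/V(-2, 1/(M(-4) - 12)) = -80/(-2 + 1/(1 - 12) + (1/(1 - 12))**(5/2)) = -80/(-2 + 1/(-11) + (1/(-11))**(5/2)) = -80/(-2 - 1/11 + (-1/11)**(5/2)) = -80/(-2 - 1/11 + I*sqrt(11)/1331) = -80/(-23/11 + I*sqrt(11)/1331)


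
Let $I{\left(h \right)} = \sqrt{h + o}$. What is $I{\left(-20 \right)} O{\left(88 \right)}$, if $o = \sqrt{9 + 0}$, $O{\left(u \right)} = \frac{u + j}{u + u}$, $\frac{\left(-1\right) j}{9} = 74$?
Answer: $- \frac{289 i \sqrt{17}}{88} \approx - 13.541 i$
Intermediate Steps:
$j = -666$ ($j = \left(-9\right) 74 = -666$)
$O{\left(u \right)} = \frac{-666 + u}{2 u}$ ($O{\left(u \right)} = \frac{u - 666}{u + u} = \frac{-666 + u}{2 u}$)
$o = 3$ ($o = \sqrt{9} = 3$)
$I{\left(h \right)} = \sqrt{3 + h}$ ($I{\left(h \right)} = \sqrt{h + 3} = \sqrt{3 + h}$)
$I{\left(-20 \right)} O{\left(88 \right)} = \sqrt{3 - 20} \frac{-666 + 88}{2 \cdot 88} = \sqrt{-17} \cdot \frac{1}{2} \cdot \frac{1}{88} \left(-578\right) = i \sqrt{17} \left(- \frac{289}{88}\right) = - \frac{289 i \sqrt{17}}{88}$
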